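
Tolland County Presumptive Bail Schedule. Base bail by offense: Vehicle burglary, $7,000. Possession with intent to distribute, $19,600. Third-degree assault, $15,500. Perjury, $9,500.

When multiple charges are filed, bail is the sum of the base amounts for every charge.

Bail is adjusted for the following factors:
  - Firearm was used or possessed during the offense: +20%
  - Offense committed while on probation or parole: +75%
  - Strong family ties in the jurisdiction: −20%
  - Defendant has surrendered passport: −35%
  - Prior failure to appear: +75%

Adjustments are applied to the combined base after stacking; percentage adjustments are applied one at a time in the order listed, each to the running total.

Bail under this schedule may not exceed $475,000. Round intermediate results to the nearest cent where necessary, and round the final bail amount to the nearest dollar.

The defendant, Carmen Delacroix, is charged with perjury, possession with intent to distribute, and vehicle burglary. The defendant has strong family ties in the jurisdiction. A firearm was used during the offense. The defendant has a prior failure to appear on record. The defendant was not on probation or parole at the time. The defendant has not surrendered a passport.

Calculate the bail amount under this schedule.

$60,648

Base amounts from the schedule: perjury $9,500; possession with intent to distribute $19,600; vehicle burglary $7,000.
Stacking rule: sum of all bases. $9,500 + $19,600 + $7,000 = $36,100.
Firearm was used or possessed during the offense (+20%): $36,100 × 1.2 = $43,320.
Strong family ties in the jurisdiction (−20%): $43,320 × 0.8 = $34,656.
Prior failure to appear (+75%): $34,656 × 1.75 = $60,648.
$60,648 is within the $475,000 maximum.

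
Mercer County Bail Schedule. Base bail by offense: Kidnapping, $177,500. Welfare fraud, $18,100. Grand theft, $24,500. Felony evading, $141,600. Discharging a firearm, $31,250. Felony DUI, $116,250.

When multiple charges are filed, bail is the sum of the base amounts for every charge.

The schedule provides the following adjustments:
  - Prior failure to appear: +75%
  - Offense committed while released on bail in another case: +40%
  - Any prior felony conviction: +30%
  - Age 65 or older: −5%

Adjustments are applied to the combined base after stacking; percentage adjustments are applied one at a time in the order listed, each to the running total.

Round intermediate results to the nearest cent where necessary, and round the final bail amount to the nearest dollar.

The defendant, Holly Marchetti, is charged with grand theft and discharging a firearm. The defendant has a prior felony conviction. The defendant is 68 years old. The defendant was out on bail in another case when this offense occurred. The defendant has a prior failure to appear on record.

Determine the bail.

$168,686

Base amounts from the schedule: grand theft $24,500; discharging a firearm $31,250.
Stacking rule: sum of all bases. $24,500 + $31,250 = $55,750.
Prior failure to appear (+75%): $55,750 × 1.75 = $97,562.50.
Offense committed while released on bail in another case (+40%): $97,562.50 × 1.4 = $136,587.50.
Any prior felony conviction (+30%): $136,587.50 × 1.3 = $177,563.75.
Age 65 or older (−5%): $177,563.75 × 0.95 = $168,685.56.
Rounded to the nearest dollar: $168,686.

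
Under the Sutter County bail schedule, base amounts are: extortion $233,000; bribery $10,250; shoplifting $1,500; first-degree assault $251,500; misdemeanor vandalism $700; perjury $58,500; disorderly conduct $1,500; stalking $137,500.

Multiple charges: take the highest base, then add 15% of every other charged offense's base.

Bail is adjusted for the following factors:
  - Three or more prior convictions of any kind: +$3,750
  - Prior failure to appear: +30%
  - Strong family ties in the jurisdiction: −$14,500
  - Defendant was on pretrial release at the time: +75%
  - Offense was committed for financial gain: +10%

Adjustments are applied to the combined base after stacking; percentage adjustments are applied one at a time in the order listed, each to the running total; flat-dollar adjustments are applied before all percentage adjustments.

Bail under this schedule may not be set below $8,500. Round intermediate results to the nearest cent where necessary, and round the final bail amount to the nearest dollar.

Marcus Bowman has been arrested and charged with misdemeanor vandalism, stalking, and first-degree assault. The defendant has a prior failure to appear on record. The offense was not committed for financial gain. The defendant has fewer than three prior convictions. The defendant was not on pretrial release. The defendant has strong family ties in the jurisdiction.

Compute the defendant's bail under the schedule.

$335,049

Base amounts from the schedule: misdemeanor vandalism $700; stalking $137,500; first-degree assault $251,500.
Stacking rule: highest base plus 15% of each additional charge. Highest is first-degree assault at $251,500. Additional: $700 × 15% = $105; $137,500 × 15% = $20,625. Combined base = $251,500 + $20,730 = $272,230.
Strong family ties in the jurisdiction (−$14,500 flat): $272,230 − $14,500 = $257,730.
Prior failure to appear (+30%): $257,730 × 1.3 = $335,049.
$335,049 is at or above the $8,500 minimum.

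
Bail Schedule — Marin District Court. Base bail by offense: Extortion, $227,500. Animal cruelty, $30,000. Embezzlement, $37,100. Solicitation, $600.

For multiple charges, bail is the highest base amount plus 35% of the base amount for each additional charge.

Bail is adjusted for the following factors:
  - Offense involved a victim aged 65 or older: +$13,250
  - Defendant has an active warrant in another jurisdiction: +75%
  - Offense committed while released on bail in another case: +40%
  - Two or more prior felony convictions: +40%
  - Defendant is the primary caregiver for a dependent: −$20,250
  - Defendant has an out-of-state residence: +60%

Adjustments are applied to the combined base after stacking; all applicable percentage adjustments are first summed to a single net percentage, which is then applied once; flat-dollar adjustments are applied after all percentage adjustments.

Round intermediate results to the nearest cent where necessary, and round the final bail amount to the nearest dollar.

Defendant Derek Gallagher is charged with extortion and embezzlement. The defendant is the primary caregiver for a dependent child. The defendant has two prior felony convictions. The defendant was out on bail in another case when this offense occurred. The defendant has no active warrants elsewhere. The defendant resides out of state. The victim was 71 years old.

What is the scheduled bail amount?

$570,164

Base amounts from the schedule: extortion $227,500; embezzlement $37,100.
Stacking rule: highest base plus 35% of each additional charge. Highest is extortion at $227,500. Additional: $37,100 × 35% = $12,985. Combined base = $227,500 + $12,985 = $240,485.
Net percentage adjustment: +40% +40% +60% = +140%. $240,485 × 2.4 = $577,164.
Offense involved a victim aged 65 or older (+$13,250 flat): $577,164 + $13,250 = $590,414.
Defendant is the primary caregiver for a dependent (−$20,250 flat): $590,414 − $20,250 = $570,164.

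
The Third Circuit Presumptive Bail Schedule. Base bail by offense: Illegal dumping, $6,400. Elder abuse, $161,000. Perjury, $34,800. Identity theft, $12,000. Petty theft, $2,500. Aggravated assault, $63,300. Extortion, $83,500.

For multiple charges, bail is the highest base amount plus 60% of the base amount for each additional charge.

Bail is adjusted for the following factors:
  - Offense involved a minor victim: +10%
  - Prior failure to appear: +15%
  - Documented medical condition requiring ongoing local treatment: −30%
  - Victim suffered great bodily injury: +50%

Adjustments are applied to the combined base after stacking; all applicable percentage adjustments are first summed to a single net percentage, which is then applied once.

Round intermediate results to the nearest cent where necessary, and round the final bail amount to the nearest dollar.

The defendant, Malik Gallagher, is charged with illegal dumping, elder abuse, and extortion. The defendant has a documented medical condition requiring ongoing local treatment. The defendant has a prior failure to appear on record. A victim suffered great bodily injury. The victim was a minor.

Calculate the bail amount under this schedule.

Base amounts from the schedule: illegal dumping $6,400; elder abuse $161,000; extortion $83,500.
Stacking rule: highest base plus 60% of each additional charge. Highest is elder abuse at $161,000. Additional: $6,400 × 60% = $3,840; $83,500 × 60% = $50,100. Combined base = $161,000 + $53,940 = $214,940.
Net percentage adjustment: +10% +15% −30% +50% = +45%. $214,940 × 1.45 = $311,663.

$311,663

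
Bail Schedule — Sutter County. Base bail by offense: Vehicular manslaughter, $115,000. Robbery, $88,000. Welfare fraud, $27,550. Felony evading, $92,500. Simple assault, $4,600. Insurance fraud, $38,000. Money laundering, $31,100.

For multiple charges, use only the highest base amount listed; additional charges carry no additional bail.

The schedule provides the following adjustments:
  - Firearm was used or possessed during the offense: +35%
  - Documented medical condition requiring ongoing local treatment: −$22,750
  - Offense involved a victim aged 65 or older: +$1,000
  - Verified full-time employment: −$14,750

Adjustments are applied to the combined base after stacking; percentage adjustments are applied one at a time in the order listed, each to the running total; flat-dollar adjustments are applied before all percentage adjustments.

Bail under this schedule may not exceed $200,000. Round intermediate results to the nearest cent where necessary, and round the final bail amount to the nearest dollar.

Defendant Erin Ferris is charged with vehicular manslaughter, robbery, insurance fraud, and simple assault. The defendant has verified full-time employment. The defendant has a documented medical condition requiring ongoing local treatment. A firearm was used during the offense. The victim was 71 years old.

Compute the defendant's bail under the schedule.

Base amounts from the schedule: vehicular manslaughter $115,000; robbery $88,000; insurance fraud $38,000; simple assault $4,600.
Stacking rule: use the highest base only. Highest is vehicular manslaughter at $115,000. Combined base = $115,000.
Documented medical condition requiring ongoing local treatment (−$22,750 flat): $115,000 − $22,750 = $92,250.
Offense involved a victim aged 65 or older (+$1,000 flat): $92,250 + $1,000 = $93,250.
Verified full-time employment (−$14,750 flat): $93,250 − $14,750 = $78,500.
Firearm was used or possessed during the offense (+35%): $78,500 × 1.35 = $105,975.
$105,975 is within the $200,000 maximum.

$105,975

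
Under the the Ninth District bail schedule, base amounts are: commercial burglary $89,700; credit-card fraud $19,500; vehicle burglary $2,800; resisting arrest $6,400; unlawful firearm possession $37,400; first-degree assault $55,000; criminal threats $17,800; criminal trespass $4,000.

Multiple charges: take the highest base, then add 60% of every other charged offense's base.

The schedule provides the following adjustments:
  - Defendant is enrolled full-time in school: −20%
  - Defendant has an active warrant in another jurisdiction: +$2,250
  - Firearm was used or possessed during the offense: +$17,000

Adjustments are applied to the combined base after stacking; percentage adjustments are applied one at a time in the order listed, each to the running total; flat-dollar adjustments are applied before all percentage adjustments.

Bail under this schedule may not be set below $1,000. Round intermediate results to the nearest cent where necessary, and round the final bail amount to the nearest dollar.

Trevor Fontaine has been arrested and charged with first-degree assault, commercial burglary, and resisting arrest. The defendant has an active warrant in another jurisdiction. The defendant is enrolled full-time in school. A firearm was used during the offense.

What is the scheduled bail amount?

Base amounts from the schedule: first-degree assault $55,000; commercial burglary $89,700; resisting arrest $6,400.
Stacking rule: highest base plus 60% of each additional charge. Highest is commercial burglary at $89,700. Additional: $55,000 × 60% = $33,000; $6,400 × 60% = $3,840. Combined base = $89,700 + $36,840 = $126,540.
Defendant has an active warrant in another jurisdiction (+$2,250 flat): $126,540 + $2,250 = $128,790.
Firearm was used or possessed during the offense (+$17,000 flat): $128,790 + $17,000 = $145,790.
Defendant is enrolled full-time in school (−20%): $145,790 × 0.8 = $116,632.
$116,632 is at or above the $1,000 minimum.

$116,632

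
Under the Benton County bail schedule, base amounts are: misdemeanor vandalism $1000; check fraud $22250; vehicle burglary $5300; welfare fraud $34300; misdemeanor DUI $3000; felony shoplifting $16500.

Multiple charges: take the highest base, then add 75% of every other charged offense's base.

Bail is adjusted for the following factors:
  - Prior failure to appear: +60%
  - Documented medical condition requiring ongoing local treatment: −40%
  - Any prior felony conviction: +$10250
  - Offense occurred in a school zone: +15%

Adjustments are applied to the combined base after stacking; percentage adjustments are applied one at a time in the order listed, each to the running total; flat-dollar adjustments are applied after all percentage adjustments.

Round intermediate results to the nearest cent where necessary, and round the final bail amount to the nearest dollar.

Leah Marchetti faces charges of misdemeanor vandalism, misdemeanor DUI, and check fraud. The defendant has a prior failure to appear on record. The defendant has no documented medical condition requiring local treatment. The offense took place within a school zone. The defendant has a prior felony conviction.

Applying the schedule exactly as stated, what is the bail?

Base amounts from the schedule: misdemeanor vandalism $1000; misdemeanor DUI $3000; check fraud $22250.
Stacking rule: highest base plus 75% of each additional charge. Highest is check fraud at $22250. Additional: $1000 × 75% = $750; $3000 × 75% = $2250. Combined base = $22250 + $3000 = $25250.
Prior failure to appear (+60%): $25250 × 1.6 = $40400.
Offense occurred in a school zone (+15%): $40400 × 1.15 = $46460.
Any prior felony conviction (+$10250 flat): $46460 + $10250 = $56710.

$56710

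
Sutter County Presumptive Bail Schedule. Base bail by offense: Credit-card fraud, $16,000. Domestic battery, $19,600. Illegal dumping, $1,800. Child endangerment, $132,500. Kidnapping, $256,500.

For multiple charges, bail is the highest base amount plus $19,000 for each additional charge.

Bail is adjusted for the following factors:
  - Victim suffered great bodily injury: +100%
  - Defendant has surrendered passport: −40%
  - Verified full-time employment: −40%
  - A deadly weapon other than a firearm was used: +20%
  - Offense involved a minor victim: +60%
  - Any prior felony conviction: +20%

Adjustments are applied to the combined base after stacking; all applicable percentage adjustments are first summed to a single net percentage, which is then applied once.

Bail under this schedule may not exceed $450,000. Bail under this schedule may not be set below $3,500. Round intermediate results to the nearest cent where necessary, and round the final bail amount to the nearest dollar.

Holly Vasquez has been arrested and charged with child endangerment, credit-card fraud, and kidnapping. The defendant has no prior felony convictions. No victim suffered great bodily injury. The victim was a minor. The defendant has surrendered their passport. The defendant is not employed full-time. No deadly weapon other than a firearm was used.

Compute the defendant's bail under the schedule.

$353,400

Base amounts from the schedule: child endangerment $132,500; credit-card fraud $16,000; kidnapping $256,500.
Stacking rule: highest base plus $19,000 per additional charge. Highest is kidnapping at $256,500; 2 additional charges → +$38,000. Combined base = $294,500.
Net percentage adjustment: −40% +60% = +20%. $294,500 × 1.2 = $353,400.
$353,400 is within the $450,000 maximum.
$353,400 is at or above the $3,500 minimum.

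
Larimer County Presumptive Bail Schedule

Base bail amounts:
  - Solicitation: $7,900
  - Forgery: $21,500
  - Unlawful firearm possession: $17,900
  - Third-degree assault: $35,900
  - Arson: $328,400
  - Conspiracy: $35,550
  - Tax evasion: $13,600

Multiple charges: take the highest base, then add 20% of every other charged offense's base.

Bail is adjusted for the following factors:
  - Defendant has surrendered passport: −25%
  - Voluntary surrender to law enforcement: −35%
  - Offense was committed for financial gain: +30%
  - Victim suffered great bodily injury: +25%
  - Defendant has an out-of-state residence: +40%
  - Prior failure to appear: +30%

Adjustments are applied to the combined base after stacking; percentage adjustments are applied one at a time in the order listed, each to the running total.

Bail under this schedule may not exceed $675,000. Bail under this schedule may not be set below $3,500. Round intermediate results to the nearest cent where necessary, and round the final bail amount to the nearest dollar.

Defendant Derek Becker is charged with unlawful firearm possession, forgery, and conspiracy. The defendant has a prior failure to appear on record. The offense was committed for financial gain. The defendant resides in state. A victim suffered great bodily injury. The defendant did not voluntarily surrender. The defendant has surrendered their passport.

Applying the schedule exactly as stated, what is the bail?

$68,809

Base amounts from the schedule: unlawful firearm possession $17,900; forgery $21,500; conspiracy $35,550.
Stacking rule: highest base plus 20% of each additional charge. Highest is conspiracy at $35,550. Additional: $17,900 × 20% = $3,580; $21,500 × 20% = $4,300. Combined base = $35,550 + $7,880 = $43,430.
Defendant has surrendered passport (−25%): $43,430 × 0.75 = $32,572.50.
Offense was committed for financial gain (+30%): $32,572.50 × 1.3 = $42,344.25.
Victim suffered great bodily injury (+25%): $42,344.25 × 1.25 = $52,930.31.
Prior failure to appear (+30%): $52,930.31 × 1.3 = $68,809.40.
$68,809.40 is within the $675,000 maximum.
$68,809.40 is at or above the $3,500 minimum.
Rounded to the nearest dollar: $68,809.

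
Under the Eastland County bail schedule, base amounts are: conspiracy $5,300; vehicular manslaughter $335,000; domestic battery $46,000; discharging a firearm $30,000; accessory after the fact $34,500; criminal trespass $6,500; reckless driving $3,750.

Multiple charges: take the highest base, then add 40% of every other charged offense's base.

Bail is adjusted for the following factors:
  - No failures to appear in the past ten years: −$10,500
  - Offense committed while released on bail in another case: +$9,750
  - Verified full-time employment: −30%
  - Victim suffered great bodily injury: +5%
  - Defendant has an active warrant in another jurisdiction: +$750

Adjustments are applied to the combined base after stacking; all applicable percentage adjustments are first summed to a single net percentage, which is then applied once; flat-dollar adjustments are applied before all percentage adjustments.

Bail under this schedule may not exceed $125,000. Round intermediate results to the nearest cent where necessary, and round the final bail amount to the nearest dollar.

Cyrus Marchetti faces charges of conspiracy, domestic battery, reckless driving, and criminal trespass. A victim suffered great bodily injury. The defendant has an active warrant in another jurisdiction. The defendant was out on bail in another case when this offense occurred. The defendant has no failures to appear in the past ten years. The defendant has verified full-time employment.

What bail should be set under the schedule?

Base amounts from the schedule: conspiracy $5,300; domestic battery $46,000; reckless driving $3,750; criminal trespass $6,500.
Stacking rule: highest base plus 40% of each additional charge. Highest is domestic battery at $46,000. Additional: $5,300 × 40% = $2,120; $3,750 × 40% = $1,500; $6,500 × 40% = $2,600. Combined base = $46,000 + $6,220 = $52,220.
No failures to appear in the past ten years (−$10,500 flat): $52,220 − $10,500 = $41,720.
Offense committed while released on bail in another case (+$9,750 flat): $41,720 + $9,750 = $51,470.
Defendant has an active warrant in another jurisdiction (+$750 flat): $51,470 + $750 = $52,220.
Net percentage adjustment: −30% +5% = −25%. $52,220 × 0.75 = $39,165.
$39,165 is within the $125,000 maximum.

$39,165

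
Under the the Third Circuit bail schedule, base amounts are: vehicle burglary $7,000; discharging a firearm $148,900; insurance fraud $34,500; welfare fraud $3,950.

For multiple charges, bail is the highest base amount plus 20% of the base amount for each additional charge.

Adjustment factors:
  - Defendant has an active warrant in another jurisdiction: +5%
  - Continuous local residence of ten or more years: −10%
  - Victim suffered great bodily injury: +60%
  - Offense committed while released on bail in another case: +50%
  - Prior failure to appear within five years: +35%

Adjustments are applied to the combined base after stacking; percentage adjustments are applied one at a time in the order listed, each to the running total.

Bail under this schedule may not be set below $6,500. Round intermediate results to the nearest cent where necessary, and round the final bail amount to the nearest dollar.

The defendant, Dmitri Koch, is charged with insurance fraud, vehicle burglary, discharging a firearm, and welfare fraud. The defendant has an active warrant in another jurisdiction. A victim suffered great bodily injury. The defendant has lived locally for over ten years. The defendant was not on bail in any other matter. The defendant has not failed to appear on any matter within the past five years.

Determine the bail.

$238,881

Base amounts from the schedule: insurance fraud $34,500; vehicle burglary $7,000; discharging a firearm $148,900; welfare fraud $3,950.
Stacking rule: highest base plus 20% of each additional charge. Highest is discharging a firearm at $148,900. Additional: $34,500 × 20% = $6,900; $7,000 × 20% = $1,400; $3,950 × 20% = $790. Combined base = $148,900 + $9,090 = $157,990.
Defendant has an active warrant in another jurisdiction (+5%): $157,990 × 1.05 = $165,889.50.
Continuous local residence of ten or more years (−10%): $165,889.50 × 0.9 = $149,300.55.
Victim suffered great bodily injury (+60%): $149,300.55 × 1.6 = $238,880.88.
$238,880.88 is at or above the $6,500 minimum.
Rounded to the nearest dollar: $238,881.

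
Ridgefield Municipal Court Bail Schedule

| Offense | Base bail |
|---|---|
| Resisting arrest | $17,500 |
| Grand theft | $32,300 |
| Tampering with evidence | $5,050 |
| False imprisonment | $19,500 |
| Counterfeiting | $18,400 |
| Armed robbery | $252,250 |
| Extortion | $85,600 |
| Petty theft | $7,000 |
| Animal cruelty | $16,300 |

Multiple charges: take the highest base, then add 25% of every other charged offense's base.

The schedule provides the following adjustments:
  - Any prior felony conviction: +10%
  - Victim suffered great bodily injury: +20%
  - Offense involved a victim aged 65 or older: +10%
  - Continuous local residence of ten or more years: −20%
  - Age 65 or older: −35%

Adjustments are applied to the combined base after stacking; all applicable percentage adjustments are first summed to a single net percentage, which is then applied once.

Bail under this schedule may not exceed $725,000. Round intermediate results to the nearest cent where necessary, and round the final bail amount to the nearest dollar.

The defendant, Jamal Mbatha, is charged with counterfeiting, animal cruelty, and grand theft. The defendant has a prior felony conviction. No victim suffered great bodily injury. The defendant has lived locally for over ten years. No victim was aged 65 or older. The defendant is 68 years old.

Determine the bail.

$22,536

Base amounts from the schedule: counterfeiting $18,400; animal cruelty $16,300; grand theft $32,300.
Stacking rule: highest base plus 25% of each additional charge. Highest is grand theft at $32,300. Additional: $18,400 × 25% = $4,600; $16,300 × 25% = $4,075. Combined base = $32,300 + $8,675 = $40,975.
Net percentage adjustment: +10% −20% −35% = −45%. $40,975 × 0.55 = $22,536.25.
$22,536.25 is within the $725,000 maximum.
Rounded to the nearest dollar: $22,536.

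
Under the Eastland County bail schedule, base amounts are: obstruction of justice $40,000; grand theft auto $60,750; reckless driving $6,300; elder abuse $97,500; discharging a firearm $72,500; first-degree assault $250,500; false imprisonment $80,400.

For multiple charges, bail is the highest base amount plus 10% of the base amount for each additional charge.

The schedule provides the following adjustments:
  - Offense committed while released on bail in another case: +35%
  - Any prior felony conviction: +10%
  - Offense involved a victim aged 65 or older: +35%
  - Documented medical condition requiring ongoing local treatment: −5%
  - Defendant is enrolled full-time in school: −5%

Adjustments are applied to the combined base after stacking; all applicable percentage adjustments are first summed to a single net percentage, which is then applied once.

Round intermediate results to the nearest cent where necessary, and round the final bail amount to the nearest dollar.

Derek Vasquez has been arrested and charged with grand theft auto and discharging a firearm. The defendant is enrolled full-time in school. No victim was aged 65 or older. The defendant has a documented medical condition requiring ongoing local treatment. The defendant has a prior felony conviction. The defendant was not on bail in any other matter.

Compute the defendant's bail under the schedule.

$78,575

Base amounts from the schedule: grand theft auto $60,750; discharging a firearm $72,500.
Stacking rule: highest base plus 10% of each additional charge. Highest is discharging a firearm at $72,500. Additional: $60,750 × 10% = $6,075. Combined base = $72,500 + $6,075 = $78,575.
Net percentage adjustment: +10% −5% −5% = +0%. $78,575 × 1 = $78,575.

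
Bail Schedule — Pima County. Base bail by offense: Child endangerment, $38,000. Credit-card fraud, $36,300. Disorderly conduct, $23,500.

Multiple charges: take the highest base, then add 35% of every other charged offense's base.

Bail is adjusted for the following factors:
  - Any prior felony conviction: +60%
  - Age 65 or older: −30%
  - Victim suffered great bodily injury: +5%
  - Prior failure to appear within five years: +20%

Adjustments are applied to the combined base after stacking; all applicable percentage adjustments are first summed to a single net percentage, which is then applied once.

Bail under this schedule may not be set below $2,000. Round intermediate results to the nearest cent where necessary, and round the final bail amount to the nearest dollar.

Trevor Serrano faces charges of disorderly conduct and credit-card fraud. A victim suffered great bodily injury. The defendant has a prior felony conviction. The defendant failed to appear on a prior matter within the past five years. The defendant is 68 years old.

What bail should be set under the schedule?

$69,014

Base amounts from the schedule: disorderly conduct $23,500; credit-card fraud $36,300.
Stacking rule: highest base plus 35% of each additional charge. Highest is credit-card fraud at $36,300. Additional: $23,500 × 35% = $8,225. Combined base = $36,300 + $8,225 = $44,525.
Net percentage adjustment: +60% −30% +5% +20% = +55%. $44,525 × 1.55 = $69,013.75.
$69,013.75 is at or above the $2,000 minimum.
Rounded to the nearest dollar: $69,014.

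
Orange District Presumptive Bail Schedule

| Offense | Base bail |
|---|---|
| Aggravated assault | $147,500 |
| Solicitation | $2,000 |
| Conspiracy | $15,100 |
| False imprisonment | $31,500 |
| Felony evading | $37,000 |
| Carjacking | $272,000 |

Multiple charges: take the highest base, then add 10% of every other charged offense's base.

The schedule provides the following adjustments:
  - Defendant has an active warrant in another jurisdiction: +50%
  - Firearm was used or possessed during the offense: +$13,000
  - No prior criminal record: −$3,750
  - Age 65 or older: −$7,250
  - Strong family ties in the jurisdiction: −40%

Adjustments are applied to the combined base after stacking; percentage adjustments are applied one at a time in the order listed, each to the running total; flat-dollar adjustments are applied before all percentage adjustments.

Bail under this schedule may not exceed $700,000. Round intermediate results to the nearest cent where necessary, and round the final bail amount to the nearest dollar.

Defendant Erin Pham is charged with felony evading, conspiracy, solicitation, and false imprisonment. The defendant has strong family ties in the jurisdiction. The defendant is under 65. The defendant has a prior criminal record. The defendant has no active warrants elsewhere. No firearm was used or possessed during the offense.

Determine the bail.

$25,116

Base amounts from the schedule: felony evading $37,000; conspiracy $15,100; solicitation $2,000; false imprisonment $31,500.
Stacking rule: highest base plus 10% of each additional charge. Highest is felony evading at $37,000. Additional: $15,100 × 10% = $1,510; $2,000 × 10% = $200; $31,500 × 10% = $3,150. Combined base = $37,000 + $4,860 = $41,860.
Strong family ties in the jurisdiction (−40%): $41,860 × 0.6 = $25,116.
$25,116 is within the $700,000 maximum.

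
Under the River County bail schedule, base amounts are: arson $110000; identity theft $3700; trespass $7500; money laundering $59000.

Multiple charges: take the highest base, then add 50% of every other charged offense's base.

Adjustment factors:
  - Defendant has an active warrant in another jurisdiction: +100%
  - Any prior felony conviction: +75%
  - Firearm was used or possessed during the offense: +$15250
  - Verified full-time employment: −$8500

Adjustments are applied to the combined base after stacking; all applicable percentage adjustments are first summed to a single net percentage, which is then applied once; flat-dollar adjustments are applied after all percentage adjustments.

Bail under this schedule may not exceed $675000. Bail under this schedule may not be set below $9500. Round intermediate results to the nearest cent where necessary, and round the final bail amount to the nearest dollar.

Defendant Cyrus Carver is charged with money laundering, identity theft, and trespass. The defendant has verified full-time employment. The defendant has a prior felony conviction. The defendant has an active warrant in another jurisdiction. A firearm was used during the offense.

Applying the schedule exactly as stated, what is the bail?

$184400

Base amounts from the schedule: money laundering $59000; identity theft $3700; trespass $7500.
Stacking rule: highest base plus 50% of each additional charge. Highest is money laundering at $59000. Additional: $3700 × 50% = $1850; $7500 × 50% = $3750. Combined base = $59000 + $5600 = $64600.
Net percentage adjustment: +100% +75% = +175%. $64600 × 2.75 = $177650.
Firearm was used or possessed during the offense (+$15250 flat): $177650 + $15250 = $192900.
Verified full-time employment (−$8500 flat): $192900 − $8500 = $184400.
$184400 is within the $675000 maximum.
$184400 is at or above the $9500 minimum.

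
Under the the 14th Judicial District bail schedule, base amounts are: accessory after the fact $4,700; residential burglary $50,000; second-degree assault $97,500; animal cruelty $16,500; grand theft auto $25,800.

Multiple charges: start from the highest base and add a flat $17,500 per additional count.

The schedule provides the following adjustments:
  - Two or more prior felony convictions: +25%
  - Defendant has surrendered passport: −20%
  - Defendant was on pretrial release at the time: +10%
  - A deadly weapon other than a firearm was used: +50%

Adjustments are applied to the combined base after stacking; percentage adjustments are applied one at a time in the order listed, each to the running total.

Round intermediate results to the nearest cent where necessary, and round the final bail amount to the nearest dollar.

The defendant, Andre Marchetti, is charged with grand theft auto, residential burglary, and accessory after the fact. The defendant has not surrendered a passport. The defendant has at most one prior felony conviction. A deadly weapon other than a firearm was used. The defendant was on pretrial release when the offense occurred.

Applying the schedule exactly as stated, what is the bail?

$140,250

Base amounts from the schedule: grand theft auto $25,800; residential burglary $50,000; accessory after the fact $4,700.
Stacking rule: highest base plus $17,500 per additional charge. Highest is residential burglary at $50,000; 2 additional charges → +$35,000. Combined base = $85,000.
Defendant was on pretrial release at the time (+10%): $85,000 × 1.1 = $93,500.
A deadly weapon other than a firearm was used (+50%): $93,500 × 1.5 = $140,250.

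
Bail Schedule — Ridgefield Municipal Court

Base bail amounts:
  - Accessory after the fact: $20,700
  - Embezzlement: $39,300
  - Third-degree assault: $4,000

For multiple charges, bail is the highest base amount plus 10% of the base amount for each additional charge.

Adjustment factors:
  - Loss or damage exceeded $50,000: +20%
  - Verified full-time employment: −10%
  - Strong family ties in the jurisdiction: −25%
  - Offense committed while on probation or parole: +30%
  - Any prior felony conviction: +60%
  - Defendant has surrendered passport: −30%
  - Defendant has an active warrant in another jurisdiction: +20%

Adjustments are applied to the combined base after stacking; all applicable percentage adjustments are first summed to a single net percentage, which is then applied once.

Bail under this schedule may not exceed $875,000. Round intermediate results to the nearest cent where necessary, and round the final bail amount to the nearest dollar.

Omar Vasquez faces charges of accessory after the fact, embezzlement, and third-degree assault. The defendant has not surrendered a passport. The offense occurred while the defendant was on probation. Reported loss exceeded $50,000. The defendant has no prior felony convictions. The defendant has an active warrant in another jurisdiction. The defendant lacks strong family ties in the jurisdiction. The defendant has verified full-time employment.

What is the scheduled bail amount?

Base amounts from the schedule: accessory after the fact $20,700; embezzlement $39,300; third-degree assault $4,000.
Stacking rule: highest base plus 10% of each additional charge. Highest is embezzlement at $39,300. Additional: $20,700 × 10% = $2,070; $4,000 × 10% = $400. Combined base = $39,300 + $2,470 = $41,770.
Net percentage adjustment: +20% −10% +30% +20% = +60%. $41,770 × 1.6 = $66,832.
$66,832 is within the $875,000 maximum.

$66,832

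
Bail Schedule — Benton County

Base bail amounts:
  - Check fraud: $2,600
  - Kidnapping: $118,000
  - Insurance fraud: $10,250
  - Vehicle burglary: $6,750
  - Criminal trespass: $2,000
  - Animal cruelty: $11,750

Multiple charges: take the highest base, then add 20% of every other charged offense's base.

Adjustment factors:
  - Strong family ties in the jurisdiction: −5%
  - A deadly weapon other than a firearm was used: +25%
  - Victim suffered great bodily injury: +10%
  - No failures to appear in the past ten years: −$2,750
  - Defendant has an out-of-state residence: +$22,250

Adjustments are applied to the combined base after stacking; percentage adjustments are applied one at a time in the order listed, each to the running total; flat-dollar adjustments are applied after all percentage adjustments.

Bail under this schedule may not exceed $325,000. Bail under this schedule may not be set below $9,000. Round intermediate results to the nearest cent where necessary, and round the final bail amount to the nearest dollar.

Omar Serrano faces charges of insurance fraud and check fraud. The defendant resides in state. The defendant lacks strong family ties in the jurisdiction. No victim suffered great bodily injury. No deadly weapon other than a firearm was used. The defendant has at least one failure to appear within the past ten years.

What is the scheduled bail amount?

Base amounts from the schedule: insurance fraud $10,250; check fraud $2,600.
Stacking rule: highest base plus 20% of each additional charge. Highest is insurance fraud at $10,250. Additional: $2,600 × 20% = $520. Combined base = $10,250 + $520 = $10,770.
No adjustment factors apply to this defendant.
$10,770 is within the $325,000 maximum.
$10,770 is at or above the $9,000 minimum.

$10,770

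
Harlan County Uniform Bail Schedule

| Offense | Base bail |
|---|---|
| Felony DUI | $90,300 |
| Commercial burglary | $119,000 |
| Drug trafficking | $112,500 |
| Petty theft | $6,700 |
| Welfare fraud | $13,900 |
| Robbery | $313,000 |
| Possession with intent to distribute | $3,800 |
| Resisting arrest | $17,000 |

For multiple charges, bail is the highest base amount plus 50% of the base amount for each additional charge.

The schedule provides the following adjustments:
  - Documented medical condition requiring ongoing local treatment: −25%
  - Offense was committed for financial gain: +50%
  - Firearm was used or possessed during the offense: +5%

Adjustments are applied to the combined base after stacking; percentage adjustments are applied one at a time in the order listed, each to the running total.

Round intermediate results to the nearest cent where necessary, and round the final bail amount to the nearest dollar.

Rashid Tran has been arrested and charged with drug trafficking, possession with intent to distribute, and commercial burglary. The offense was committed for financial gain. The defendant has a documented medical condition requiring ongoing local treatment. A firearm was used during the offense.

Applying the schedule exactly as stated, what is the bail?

$209,258

Base amounts from the schedule: drug trafficking $112,500; possession with intent to distribute $3,800; commercial burglary $119,000.
Stacking rule: highest base plus 50% of each additional charge. Highest is commercial burglary at $119,000. Additional: $112,500 × 50% = $56,250; $3,800 × 50% = $1,900. Combined base = $119,000 + $58,150 = $177,150.
Documented medical condition requiring ongoing local treatment (−25%): $177,150 × 0.75 = $132,862.50.
Offense was committed for financial gain (+50%): $132,862.50 × 1.5 = $199,293.75.
Firearm was used or possessed during the offense (+5%): $199,293.75 × 1.05 = $209,258.44.
Rounded to the nearest dollar: $209,258.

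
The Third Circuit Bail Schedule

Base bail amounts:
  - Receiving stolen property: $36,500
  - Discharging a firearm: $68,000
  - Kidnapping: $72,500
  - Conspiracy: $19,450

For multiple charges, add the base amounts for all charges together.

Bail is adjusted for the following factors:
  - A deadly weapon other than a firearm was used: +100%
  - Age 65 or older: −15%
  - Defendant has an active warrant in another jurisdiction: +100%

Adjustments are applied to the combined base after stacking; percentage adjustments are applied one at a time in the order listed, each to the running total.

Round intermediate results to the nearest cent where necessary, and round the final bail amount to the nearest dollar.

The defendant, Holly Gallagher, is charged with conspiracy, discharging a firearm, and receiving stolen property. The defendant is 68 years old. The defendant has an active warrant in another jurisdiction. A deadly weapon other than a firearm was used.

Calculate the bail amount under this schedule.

$421,430

Base amounts from the schedule: conspiracy $19,450; discharging a firearm $68,000; receiving stolen property $36,500.
Stacking rule: sum of all bases. $19,450 + $68,000 + $36,500 = $123,950.
A deadly weapon other than a firearm was used (+100%): $123,950 × 2 = $247,900.
Age 65 or older (−15%): $247,900 × 0.85 = $210,715.
Defendant has an active warrant in another jurisdiction (+100%): $210,715 × 2 = $421,430.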